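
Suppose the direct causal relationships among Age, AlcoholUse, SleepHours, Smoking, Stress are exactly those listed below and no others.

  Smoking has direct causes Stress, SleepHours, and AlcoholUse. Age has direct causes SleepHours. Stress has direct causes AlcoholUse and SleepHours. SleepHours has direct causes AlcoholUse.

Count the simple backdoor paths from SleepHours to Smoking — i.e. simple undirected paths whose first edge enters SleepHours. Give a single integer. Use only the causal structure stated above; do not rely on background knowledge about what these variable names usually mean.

A backdoor path from SleepHours to Smoking is any simple undirected path whose first edge points into SleepHours (i.e. leaves SleepHours via a parent).
Parents of SleepHours: {AlcoholUse}.
Enumerating:
  P1: SleepHours <- AlcoholUse -> Stress -> Smoking
  P2: SleepHours <- AlcoholUse -> Smoking
That exhausts the simple backdoor paths. Count: 2.

2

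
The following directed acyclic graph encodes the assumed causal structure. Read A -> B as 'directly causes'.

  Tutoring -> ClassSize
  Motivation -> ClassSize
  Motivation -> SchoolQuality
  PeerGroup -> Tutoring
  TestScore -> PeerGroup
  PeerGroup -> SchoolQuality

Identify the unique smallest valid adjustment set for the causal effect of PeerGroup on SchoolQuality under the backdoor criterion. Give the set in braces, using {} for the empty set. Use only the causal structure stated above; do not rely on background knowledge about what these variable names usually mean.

{}

Variables eligible for adjustment (non-descendants of PeerGroup, excluding PeerGroup and SchoolQuality): {Motivation, TestScore}.
Backdoor paths from PeerGroup to SchoolQuality:
  (none)
With no backdoor paths the empty set already satisfies the criterion, and it is trivially minimal.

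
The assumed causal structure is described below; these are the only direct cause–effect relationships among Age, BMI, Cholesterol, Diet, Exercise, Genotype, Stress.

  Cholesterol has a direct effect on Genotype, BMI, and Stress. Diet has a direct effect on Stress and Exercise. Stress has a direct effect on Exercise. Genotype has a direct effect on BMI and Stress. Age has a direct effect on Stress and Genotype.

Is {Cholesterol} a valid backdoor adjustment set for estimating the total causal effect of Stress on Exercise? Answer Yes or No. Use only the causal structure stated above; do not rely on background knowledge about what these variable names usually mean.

No

Backdoor paths from Stress to Exercise (paths whose first edge points into Stress):
  P1: Stress <- Diet -> Exercise
Condition 1 (no descendant of Stress in the set): holds — descendants of Stress are {Exercise}; none are in {Cholesterol}.
Condition 2 (every backdoor path blocked by {Cholesterol}):
  P1: open — no interior node is in the conditioning set.
{Cholesterol} does not satisfy the backdoor criterion.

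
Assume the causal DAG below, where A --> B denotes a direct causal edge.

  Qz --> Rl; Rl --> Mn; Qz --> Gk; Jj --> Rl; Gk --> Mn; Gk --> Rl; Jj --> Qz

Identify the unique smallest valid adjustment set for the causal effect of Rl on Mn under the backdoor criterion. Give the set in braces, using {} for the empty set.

Variables eligible for adjustment (non-descendants of Rl, excluding Rl and Mn): {Gk, Jj, Qz}.
Backdoor paths from Rl to Mn:
  P1: Rl <- Jj -> Qz -> Gk -> Mn
  P2: Rl <- Qz -> Gk -> Mn
  P3: Rl <- Gk -> Mn
The empty set is not sufficient: P1 (Rl <- Jj -> Qz -> Gk -> Mn) has no collider blocking it and no conditioned non-collider, so it is open.
Try {Gk}:
  P1: blocked at chain node Gk ∈ conditioning set.
  P2: blocked at chain node Gk ∈ conditioning set.
  P3: blocked at fork node Gk ∈ conditioning set.
{Gk} contains no descendant of Rl and blocks every backdoor path.
No other singleton works — e.g. {Jj} leaves P2 open — so {Gk} is the unique smallest valid adjustment set.

{Gk}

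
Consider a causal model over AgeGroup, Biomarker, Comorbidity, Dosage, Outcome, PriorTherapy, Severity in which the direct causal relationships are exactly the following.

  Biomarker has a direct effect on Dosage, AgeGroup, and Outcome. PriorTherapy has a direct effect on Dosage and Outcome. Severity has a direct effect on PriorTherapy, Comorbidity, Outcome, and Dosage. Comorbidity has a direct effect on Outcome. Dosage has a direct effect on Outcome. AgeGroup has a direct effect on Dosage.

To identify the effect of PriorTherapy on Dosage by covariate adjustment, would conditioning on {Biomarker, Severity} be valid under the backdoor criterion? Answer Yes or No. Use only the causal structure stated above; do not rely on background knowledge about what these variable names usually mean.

Backdoor paths from PriorTherapy to Dosage (paths whose first edge points into PriorTherapy):
  P1: PriorTherapy <- Severity -> Comorbidity -> Outcome <- Biomarker -> AgeGroup -> Dosage
  P2: PriorTherapy <- Severity -> Comorbidity -> Outcome <- Biomarker -> Dosage
  P3: PriorTherapy <- Severity -> Comorbidity -> Outcome <- Dosage
  P4: PriorTherapy <- Severity -> Dosage
  P5: PriorTherapy <- Severity -> Outcome <- Biomarker -> AgeGroup -> Dosage
  P6: PriorTherapy <- Severity -> Outcome <- Biomarker -> Dosage
  P7: PriorTherapy <- Severity -> Outcome <- Dosage
Condition 1 (no descendant of PriorTherapy in the set): holds — descendants of PriorTherapy are {Dosage, Outcome}; none are in {Biomarker, Severity}.
Condition 2 (every backdoor path blocked by {Biomarker, Severity}):
  P1: blocked at fork node Severity ∈ conditioning set.
  P2: blocked at fork node Severity ∈ conditioning set.
  P3: blocked at fork node Severity ∈ conditioning set.
  P4: blocked at fork node Severity ∈ conditioning set.
  P5: blocked at fork node Severity ∈ conditioning set.
  P6: blocked at fork node Severity ∈ conditioning set.
  P7: blocked at fork node Severity ∈ conditioning set.
{Biomarker, Severity} satisfies the backdoor criterion.

Yes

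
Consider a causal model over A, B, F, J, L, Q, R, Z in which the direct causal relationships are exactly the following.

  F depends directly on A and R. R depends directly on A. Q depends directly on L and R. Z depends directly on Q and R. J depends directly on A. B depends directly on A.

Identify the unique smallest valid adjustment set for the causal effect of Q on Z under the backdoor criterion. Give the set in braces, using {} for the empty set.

Variables eligible for adjustment (non-descendants of Q, excluding Q and Z): {A, B, F, J, L, R}.
Backdoor paths from Q to Z:
  P1: Q <- R -> Z
The empty set is not sufficient: P1 (Q <- R -> Z) has no collider blocking it and no conditioned non-collider, so it is open.
Try {R}:
  P1: blocked at fork node R ∈ conditioning set.
{R} contains no descendant of Q and blocks every backdoor path.
No other singleton works — e.g. {A} leaves P1 open — so {R} is the unique smallest valid adjustment set.

{R}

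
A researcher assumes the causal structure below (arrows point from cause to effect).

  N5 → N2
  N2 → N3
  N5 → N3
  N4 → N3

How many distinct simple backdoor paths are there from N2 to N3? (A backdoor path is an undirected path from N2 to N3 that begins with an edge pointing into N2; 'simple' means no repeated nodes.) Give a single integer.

A backdoor path from N2 to N3 is any simple undirected path whose first edge points into N2 (i.e. leaves N2 via a parent).
Parents of N2: {N5}.
Enumerating:
  P1: N2 <- N5 -> N3
That exhausts the simple backdoor paths. Count: 1.

1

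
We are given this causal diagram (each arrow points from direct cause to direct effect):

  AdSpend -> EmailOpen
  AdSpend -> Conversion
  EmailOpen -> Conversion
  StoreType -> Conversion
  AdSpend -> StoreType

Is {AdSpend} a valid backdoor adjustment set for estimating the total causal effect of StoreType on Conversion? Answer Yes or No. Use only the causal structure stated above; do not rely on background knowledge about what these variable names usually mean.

Backdoor paths from StoreType to Conversion (paths whose first edge points into StoreType):
  P1: StoreType <- AdSpend -> EmailOpen -> Conversion
  P2: StoreType <- AdSpend -> Conversion
Condition 1 (no descendant of StoreType in the set): holds — descendants of StoreType are {Conversion}; none are in {AdSpend}.
Condition 2 (every backdoor path blocked by {AdSpend}):
  P1: blocked at fork node AdSpend ∈ conditioning set.
  P2: blocked at fork node AdSpend ∈ conditioning set.
{AdSpend} satisfies the backdoor criterion.

Yes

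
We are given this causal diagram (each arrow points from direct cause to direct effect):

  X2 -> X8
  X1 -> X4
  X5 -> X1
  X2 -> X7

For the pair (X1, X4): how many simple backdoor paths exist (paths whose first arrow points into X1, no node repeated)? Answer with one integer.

0

A backdoor path from X1 to X4 is any simple undirected path whose first edge points into X1 (i.e. leaves X1 via a parent).
Parents of X1: {X5}.
No simple path from any parent of X1 reaches X4 without revisiting X1, so there are no backdoor paths.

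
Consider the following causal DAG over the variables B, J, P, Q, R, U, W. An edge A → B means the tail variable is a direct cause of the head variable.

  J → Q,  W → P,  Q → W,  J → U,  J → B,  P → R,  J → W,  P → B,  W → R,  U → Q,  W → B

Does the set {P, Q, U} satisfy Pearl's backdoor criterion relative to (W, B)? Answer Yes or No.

No

Backdoor paths from W to B (paths whose first edge points into W):
  P1: W <- J -> B
  P2: W <- Q <- J -> B
  P3: W <- Q <- U <- J -> B
Condition 1 (no descendant of W in the set): FAILS — P is a descendant of W.
Condition 2 (every backdoor path blocked by {P, Q, U}):
  P1: open — no interior node is in the conditioning set.
  P2: blocked at chain node Q ∈ conditioning set.
  P3: blocked at chain node Q ∈ conditioning set.
{P, Q, U} does not satisfy the backdoor criterion.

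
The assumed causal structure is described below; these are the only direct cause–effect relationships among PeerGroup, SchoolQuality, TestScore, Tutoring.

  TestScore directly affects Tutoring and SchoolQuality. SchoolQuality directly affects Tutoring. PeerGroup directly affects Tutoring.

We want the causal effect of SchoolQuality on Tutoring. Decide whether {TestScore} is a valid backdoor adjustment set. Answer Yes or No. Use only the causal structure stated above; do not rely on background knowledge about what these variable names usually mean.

Yes

Backdoor paths from SchoolQuality to Tutoring (paths whose first edge points into SchoolQuality):
  P1: SchoolQuality <- TestScore -> Tutoring
Condition 1 (no descendant of SchoolQuality in the set): holds — descendants of SchoolQuality are {Tutoring}; none are in {TestScore}.
Condition 2 (every backdoor path blocked by {TestScore}):
  P1: blocked at fork node TestScore ∈ conditioning set.
{TestScore} satisfies the backdoor criterion.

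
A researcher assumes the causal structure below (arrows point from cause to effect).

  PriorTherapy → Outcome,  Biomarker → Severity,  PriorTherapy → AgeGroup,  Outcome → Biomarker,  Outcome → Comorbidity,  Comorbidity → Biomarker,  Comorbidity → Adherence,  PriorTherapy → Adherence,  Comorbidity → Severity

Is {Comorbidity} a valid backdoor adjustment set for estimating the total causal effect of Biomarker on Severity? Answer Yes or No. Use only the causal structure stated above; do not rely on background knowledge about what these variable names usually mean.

Backdoor paths from Biomarker to Severity (paths whose first edge points into Biomarker):
  P1: Biomarker <- Outcome <- PriorTherapy -> Adherence <- Comorbidity -> Severity
  P2: Biomarker <- Outcome -> Comorbidity -> Severity
  P3: Biomarker <- Comorbidity -> Severity
Condition 1 (no descendant of Biomarker in the set): holds — descendants of Biomarker are {Severity}; none are in {Comorbidity}.
Condition 2 (every backdoor path blocked by {Comorbidity}):
  P1: blocked at collider Adherence (neither it nor any descendant is in the conditioning set).
  P2: blocked at chain node Comorbidity ∈ conditioning set.
  P3: blocked at fork node Comorbidity ∈ conditioning set.
{Comorbidity} satisfies the backdoor criterion.

Yes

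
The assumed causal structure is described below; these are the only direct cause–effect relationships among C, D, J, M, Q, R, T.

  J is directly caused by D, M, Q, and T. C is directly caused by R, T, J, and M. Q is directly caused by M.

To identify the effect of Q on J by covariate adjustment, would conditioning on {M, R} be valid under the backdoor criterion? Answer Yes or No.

Backdoor paths from Q to J (paths whose first edge points into Q):
  P1: Q <- M -> J
  P2: Q <- M -> C <- T -> J
  P3: Q <- M -> C <- J
Condition 1 (no descendant of Q in the set): holds — descendants of Q are {C, J}; none are in {M, R}.
Condition 2 (every backdoor path blocked by {M, R}):
  P1: blocked at fork node M ∈ conditioning set.
  P2: blocked at fork node M ∈ conditioning set.
  P3: blocked at fork node M ∈ conditioning set.
{M, R} satisfies the backdoor criterion.

Yes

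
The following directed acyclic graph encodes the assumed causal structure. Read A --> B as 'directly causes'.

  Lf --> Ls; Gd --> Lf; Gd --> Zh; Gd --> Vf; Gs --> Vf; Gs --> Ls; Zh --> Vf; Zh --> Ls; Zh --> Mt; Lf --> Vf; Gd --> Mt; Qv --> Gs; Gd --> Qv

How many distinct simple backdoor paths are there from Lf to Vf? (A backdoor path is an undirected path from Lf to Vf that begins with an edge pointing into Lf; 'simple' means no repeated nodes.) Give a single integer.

A backdoor path from Lf to Vf is any simple undirected path whose first edge points into Lf (i.e. leaves Lf via a parent).
Parents of Lf: {Gd}.
Enumerating:
  P1: Lf <- Gd -> Qv -> Gs -> Ls <- Zh -> Vf
  P2: Lf <- Gd -> Qv -> Gs -> Vf
  P3: Lf <- Gd -> Zh -> Ls <- Gs -> Vf
  P4: Lf <- Gd -> Zh -> Vf
  P5: Lf <- Gd -> Mt <- Zh -> Ls <- Gs -> Vf
  P6: Lf <- Gd -> Mt <- Zh -> Vf
  P7: Lf <- Gd -> Vf
That exhausts the simple backdoor paths. Count: 7.

7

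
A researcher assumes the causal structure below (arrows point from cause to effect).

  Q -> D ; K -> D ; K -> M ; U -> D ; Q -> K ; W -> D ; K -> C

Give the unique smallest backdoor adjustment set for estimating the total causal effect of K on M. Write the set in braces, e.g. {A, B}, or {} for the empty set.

{}

Variables eligible for adjustment (non-descendants of K, excluding K and M): {Q, U, W}.
Backdoor paths from K to M:
  (none)
With no backdoor paths the empty set already satisfies the criterion, and it is trivially minimal.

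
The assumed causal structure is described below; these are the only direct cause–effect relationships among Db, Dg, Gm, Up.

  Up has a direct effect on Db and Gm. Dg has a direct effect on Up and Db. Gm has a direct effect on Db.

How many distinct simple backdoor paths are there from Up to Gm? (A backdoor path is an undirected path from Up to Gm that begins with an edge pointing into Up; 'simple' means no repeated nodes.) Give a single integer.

A backdoor path from Up to Gm is any simple undirected path whose first edge points into Up (i.e. leaves Up via a parent).
Parents of Up: {Dg}.
Enumerating:
  P1: Up <- Dg -> Db <- Gm
That exhausts the simple backdoor paths. Count: 1.

1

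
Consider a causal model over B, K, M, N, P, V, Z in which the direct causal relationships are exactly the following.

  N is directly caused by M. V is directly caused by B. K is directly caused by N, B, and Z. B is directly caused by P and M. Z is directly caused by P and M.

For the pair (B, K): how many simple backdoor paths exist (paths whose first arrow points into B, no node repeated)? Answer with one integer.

4

A backdoor path from B to K is any simple undirected path whose first edge points into B (i.e. leaves B via a parent).
Parents of B: {M, P}.
Enumerating:
  P1: B <- M -> Z -> K
  P2: B <- M -> N -> K
  P3: B <- P -> Z <- M -> N -> K
  P4: B <- P -> Z -> K
That exhausts the simple backdoor paths. Count: 4.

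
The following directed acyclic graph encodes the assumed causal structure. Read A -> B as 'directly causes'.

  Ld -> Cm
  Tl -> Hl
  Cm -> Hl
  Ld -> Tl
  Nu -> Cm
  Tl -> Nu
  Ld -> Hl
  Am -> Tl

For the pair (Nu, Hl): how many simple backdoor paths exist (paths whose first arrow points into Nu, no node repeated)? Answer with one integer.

A backdoor path from Nu to Hl is any simple undirected path whose first edge points into Nu (i.e. leaves Nu via a parent).
Parents of Nu: {Tl}.
Enumerating:
  P1: Nu <- Tl <- Ld -> Cm -> Hl
  P2: Nu <- Tl <- Ld -> Hl
  P3: Nu <- Tl -> Hl
That exhausts the simple backdoor paths. Count: 3.

3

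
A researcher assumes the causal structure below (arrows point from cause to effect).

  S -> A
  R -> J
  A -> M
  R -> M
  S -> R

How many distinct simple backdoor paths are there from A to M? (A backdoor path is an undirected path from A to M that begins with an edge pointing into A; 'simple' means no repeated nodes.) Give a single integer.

1

A backdoor path from A to M is any simple undirected path whose first edge points into A (i.e. leaves A via a parent).
Parents of A: {S}.
Enumerating:
  P1: A <- S -> R -> M
That exhausts the simple backdoor paths. Count: 1.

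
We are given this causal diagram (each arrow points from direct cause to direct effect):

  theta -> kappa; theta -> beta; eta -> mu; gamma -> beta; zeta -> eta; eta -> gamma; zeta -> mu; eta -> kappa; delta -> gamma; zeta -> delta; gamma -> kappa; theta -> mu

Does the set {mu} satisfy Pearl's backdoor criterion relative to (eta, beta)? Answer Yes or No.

No

Backdoor paths from eta to beta (paths whose first edge points into eta):
  P1: eta <- zeta -> delta -> gamma -> kappa <- theta -> beta
  P2: eta <- zeta -> delta -> gamma -> beta
  P3: eta <- zeta -> mu <- theta -> kappa <- gamma -> beta
  P4: eta <- zeta -> mu <- theta -> beta
Condition 1 (no descendant of eta in the set): FAILS — mu is a descendant of eta.
Condition 2 (every backdoor path blocked by {mu}):
  P1: blocked at collider kappa (neither it nor any descendant is in the conditioning set).
  P2: open — no interior node is in the conditioning set.
  P3: blocked at collider kappa (neither it nor any descendant is in the conditioning set).
  P4: open — collider(s) mu are conditioned on (or have a conditioned descendant) and no non-collider on the path is in the set.
{mu} does not satisfy the backdoor criterion.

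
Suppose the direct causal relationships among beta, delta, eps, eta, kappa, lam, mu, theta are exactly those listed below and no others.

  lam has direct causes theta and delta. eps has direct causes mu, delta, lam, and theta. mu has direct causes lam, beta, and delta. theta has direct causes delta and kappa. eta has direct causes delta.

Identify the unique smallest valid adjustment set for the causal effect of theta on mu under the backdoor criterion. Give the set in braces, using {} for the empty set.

{delta}

Variables eligible for adjustment (non-descendants of theta, excluding theta and mu): {beta, delta, eta, kappa}.
Backdoor paths from theta to mu:
  P1: theta <- delta -> lam -> mu
  P2: theta <- delta -> lam -> eps <- mu
  P3: theta <- delta -> mu
  P4: theta <- delta -> eps <- lam -> mu
  P5: theta <- delta -> eps <- mu
The empty set is not sufficient: P1 (theta <- delta -> lam -> mu) has no collider blocking it and no conditioned non-collider, so it is open.
Try {delta}:
  P1: blocked at fork node delta ∈ conditioning set.
  P2: blocked at fork node delta ∈ conditioning set.
  P3: blocked at fork node delta ∈ conditioning set.
  P4: blocked at fork node delta ∈ conditioning set.
  P5: blocked at fork node delta ∈ conditioning set.
{delta} contains no descendant of theta and blocks every backdoor path.
No other singleton works — e.g. {beta} leaves P1 open — so {delta} is the unique smallest valid adjustment set.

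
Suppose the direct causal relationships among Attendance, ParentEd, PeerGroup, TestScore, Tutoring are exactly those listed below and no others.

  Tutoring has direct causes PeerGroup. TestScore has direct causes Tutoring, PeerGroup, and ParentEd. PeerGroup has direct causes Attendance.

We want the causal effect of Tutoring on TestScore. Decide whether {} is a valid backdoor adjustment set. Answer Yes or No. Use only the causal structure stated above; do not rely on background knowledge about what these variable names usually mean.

No

Backdoor paths from Tutoring to TestScore (paths whose first edge points into Tutoring):
  P1: Tutoring <- PeerGroup -> TestScore
Condition 1 (no descendant of Tutoring in the set): holds — descendants of Tutoring are {TestScore}; none are in {}.
Condition 2 (every backdoor path blocked by {}):
  P1: open — no interior node is in the conditioning set.
{} does not satisfy the backdoor criterion.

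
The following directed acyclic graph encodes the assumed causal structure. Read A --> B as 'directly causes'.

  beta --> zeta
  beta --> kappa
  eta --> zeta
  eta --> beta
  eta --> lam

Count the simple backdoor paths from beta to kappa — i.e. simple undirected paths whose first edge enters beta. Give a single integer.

0

A backdoor path from beta to kappa is any simple undirected path whose first edge points into beta (i.e. leaves beta via a parent).
Parents of beta: {eta}.
No simple path from any parent of beta reaches kappa without revisiting beta, so there are no backdoor paths.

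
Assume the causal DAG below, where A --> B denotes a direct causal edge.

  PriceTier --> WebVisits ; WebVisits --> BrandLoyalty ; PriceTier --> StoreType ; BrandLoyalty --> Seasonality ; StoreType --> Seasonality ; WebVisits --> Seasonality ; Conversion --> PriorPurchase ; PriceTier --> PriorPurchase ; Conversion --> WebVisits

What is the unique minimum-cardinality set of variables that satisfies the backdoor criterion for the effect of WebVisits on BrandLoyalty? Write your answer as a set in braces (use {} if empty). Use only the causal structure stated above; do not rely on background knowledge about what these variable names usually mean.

Variables eligible for adjustment (non-descendants of WebVisits, excluding WebVisits and BrandLoyalty): {Conversion, PriceTier, PriorPurchase, StoreType}.
Backdoor paths from WebVisits to BrandLoyalty:
  P1: WebVisits <- Conversion -> PriorPurchase <- PriceTier -> StoreType -> Seasonality <- BrandLoyalty
  P2: WebVisits <- PriceTier -> StoreType -> Seasonality <- BrandLoyalty
Each backdoor path contains an unconditioned collider, so every path is already blocked with the empty conditioning set:
  P1: blocked at collider PriorPurchase (neither it nor any descendant is in the conditioning set).
  P2: blocked at collider Seasonality (neither it nor any descendant is in the conditioning set).
The empty set is therefore the unique smallest valid set.

{}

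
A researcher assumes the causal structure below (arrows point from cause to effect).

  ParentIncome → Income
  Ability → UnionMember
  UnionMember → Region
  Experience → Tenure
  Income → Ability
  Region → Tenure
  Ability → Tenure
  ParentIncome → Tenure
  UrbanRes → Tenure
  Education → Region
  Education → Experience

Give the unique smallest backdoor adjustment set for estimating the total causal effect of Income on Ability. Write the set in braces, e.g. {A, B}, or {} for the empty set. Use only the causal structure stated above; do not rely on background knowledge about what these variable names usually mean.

{}

Variables eligible for adjustment (non-descendants of Income, excluding Income and Ability): {Education, Experience, ParentIncome, UrbanRes}.
Backdoor paths from Income to Ability:
  P1: Income <- ParentIncome -> Tenure <- Experience <- Education -> Region <- UnionMember <- Ability
  P2: Income <- ParentIncome -> Tenure <- Ability
  P3: Income <- ParentIncome -> Tenure <- Region <- UnionMember <- Ability
Each backdoor path contains an unconditioned collider, so every path is already blocked with the empty conditioning set:
  P1: blocked at collider Tenure (neither it nor any descendant is in the conditioning set).
  P2: blocked at collider Tenure (neither it nor any descendant is in the conditioning set).
  P3: blocked at collider Tenure (neither it nor any descendant is in the conditioning set).
The empty set is therefore the unique smallest valid set.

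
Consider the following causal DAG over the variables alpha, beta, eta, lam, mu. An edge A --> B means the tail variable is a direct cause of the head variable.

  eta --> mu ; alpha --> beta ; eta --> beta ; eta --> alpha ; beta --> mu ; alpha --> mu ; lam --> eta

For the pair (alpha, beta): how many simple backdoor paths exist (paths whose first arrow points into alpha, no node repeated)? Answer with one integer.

A backdoor path from alpha to beta is any simple undirected path whose first edge points into alpha (i.e. leaves alpha via a parent).
Parents of alpha: {eta}.
Enumerating:
  P1: alpha <- eta -> beta
  P2: alpha <- eta -> mu <- beta
That exhausts the simple backdoor paths. Count: 2.

2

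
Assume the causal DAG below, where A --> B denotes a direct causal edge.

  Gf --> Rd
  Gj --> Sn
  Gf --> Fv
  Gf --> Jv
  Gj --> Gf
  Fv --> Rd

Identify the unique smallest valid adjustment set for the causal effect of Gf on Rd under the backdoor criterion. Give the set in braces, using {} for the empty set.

Variables eligible for adjustment (non-descendants of Gf, excluding Gf and Rd): {Gj, Sn}.
Backdoor paths from Gf to Rd:
  (none)
With no backdoor paths the empty set already satisfies the criterion, and it is trivially minimal.

{}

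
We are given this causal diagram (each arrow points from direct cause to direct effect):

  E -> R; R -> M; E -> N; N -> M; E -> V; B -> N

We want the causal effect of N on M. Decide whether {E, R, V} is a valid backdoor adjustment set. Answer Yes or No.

Backdoor paths from N to M (paths whose first edge points into N):
  P1: N <- E -> R -> M
Condition 1 (no descendant of N in the set): holds — descendants of N are {M}; none are in {E, R, V}.
Condition 2 (every backdoor path blocked by {E, R, V}):
  P1: blocked at fork node E ∈ conditioning set.
{E, R, V} satisfies the backdoor criterion.

Yes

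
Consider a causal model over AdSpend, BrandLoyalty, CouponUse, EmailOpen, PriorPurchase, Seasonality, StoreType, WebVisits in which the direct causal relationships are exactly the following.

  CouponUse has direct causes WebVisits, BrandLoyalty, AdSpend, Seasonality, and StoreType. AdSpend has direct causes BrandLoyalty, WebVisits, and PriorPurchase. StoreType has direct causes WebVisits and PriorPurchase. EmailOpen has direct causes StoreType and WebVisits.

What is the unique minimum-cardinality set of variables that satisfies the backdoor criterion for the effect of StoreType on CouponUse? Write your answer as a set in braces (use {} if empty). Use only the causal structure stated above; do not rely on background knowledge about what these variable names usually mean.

{PriorPurchase, WebVisits}

Variables eligible for adjustment (non-descendants of StoreType, excluding StoreType and CouponUse): {AdSpend, BrandLoyalty, PriorPurchase, Seasonality, WebVisits}.
Backdoor paths from StoreType to CouponUse:
  P1: StoreType <- PriorPurchase -> AdSpend <- BrandLoyalty -> CouponUse
  P2: StoreType <- PriorPurchase -> AdSpend <- WebVisits -> CouponUse
  P3: StoreType <- PriorPurchase -> AdSpend -> CouponUse
  P4: StoreType <- WebVisits -> AdSpend <- BrandLoyalty -> CouponUse
  P5: StoreType <- WebVisits -> AdSpend -> CouponUse
  P6: StoreType <- WebVisits -> CouponUse
The empty set is not sufficient: P3 (StoreType <- PriorPurchase -> AdSpend -> CouponUse) has no collider blocking it and no conditioned non-collider, so it is open.
Try {PriorPurchase, WebVisits}:
  P1: blocked at fork node PriorPurchase ∈ conditioning set.
  P2: blocked at fork node PriorPurchase ∈ conditioning set.
  P3: blocked at fork node PriorPurchase ∈ conditioning set.
  P4: blocked at fork node WebVisits ∈ conditioning set.
  P5: blocked at fork node WebVisits ∈ conditioning set.
  P6: blocked at fork node WebVisits ∈ conditioning set.
{PriorPurchase, WebVisits} contains no descendant of StoreType and blocks every backdoor path.
Every element of {PriorPurchase, WebVisits} is needed (dropping PriorPurchase leaves P3 open; dropping WebVisits leaves P5 open), so no proper subset is valid.
Among all size-2 subsets of the eligible variables, only {PriorPurchase, WebVisits} blocks every backdoor path, so it is the unique smallest valid adjustment set.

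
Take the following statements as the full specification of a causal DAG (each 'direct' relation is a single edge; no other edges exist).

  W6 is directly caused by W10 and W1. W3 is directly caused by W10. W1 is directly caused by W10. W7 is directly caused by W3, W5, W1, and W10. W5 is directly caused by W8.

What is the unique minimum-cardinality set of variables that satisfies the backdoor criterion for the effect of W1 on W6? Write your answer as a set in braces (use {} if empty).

Variables eligible for adjustment (non-descendants of W1, excluding W1 and W6): {W10, W3, W5, W8}.
Backdoor paths from W1 to W6:
  P1: W1 <- W10 -> W6
The empty set is not sufficient: P1 (W1 <- W10 -> W6) has no collider blocking it and no conditioned non-collider, so it is open.
Try {W10}:
  P1: blocked at fork node W10 ∈ conditioning set.
{W10} contains no descendant of W1 and blocks every backdoor path.
No other singleton works — e.g. {W3} leaves P1 open — so {W10} is the unique smallest valid adjustment set.

{W10}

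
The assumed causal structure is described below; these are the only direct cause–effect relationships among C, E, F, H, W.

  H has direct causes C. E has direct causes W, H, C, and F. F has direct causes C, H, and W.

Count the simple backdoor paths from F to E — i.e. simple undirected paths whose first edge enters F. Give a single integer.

5

A backdoor path from F to E is any simple undirected path whose first edge points into F (i.e. leaves F via a parent).
Parents of F: {C, H, W}.
Enumerating:
  P1: F <- W -> E
  P2: F <- C -> H -> E
  P3: F <- C -> E
  P4: F <- H <- C -> E
  P5: F <- H -> E
That exhausts the simple backdoor paths. Count: 5.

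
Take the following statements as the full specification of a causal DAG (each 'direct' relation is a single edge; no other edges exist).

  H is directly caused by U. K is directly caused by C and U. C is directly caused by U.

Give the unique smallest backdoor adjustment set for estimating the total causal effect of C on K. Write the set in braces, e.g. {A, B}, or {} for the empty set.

Variables eligible for adjustment (non-descendants of C, excluding C and K): {H, U}.
Backdoor paths from C to K:
  P1: C <- U -> K
The empty set is not sufficient: P1 (C <- U -> K) has no collider blocking it and no conditioned non-collider, so it is open.
Try {U}:
  P1: blocked at fork node U ∈ conditioning set.
{U} contains no descendant of C and blocks every backdoor path.
No other singleton works — e.g. {H} leaves P1 open — so {U} is the unique smallest valid adjustment set.

{U}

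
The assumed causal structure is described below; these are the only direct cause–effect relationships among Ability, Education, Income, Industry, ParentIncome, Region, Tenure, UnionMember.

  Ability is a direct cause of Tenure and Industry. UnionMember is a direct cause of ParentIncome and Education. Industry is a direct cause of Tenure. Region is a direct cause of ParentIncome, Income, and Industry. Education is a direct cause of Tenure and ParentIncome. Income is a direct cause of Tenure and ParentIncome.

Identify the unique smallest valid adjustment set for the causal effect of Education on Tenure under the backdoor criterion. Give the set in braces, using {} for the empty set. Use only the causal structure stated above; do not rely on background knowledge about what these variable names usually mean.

Variables eligible for adjustment (non-descendants of Education, excluding Education and Tenure): {Ability, Income, Industry, Region, UnionMember}.
Backdoor paths from Education to Tenure:
  P1: Education <- UnionMember -> ParentIncome <- Region -> Income -> Tenure
  P2: Education <- UnionMember -> ParentIncome <- Region -> Industry <- Ability -> Tenure
  P3: Education <- UnionMember -> ParentIncome <- Region -> Industry -> Tenure
  P4: Education <- UnionMember -> ParentIncome <- Income <- Region -> Industry <- Ability -> Tenure
  P5: Education <- UnionMember -> ParentIncome <- Income <- Region -> Industry -> Tenure
  P6: Education <- UnionMember -> ParentIncome <- Income -> Tenure
Each backdoor path contains an unconditioned collider, so every path is already blocked with the empty conditioning set:
  P1: blocked at collider ParentIncome (neither it nor any descendant is in the conditioning set).
  P2: blocked at collider ParentIncome (neither it nor any descendant is in the conditioning set).
  P3: blocked at collider ParentIncome (neither it nor any descendant is in the conditioning set).
  P4: blocked at collider ParentIncome (neither it nor any descendant is in the conditioning set).
  P5: blocked at collider ParentIncome (neither it nor any descendant is in the conditioning set).
  P6: blocked at collider ParentIncome (neither it nor any descendant is in the conditioning set).
The empty set is therefore the unique smallest valid set.

{}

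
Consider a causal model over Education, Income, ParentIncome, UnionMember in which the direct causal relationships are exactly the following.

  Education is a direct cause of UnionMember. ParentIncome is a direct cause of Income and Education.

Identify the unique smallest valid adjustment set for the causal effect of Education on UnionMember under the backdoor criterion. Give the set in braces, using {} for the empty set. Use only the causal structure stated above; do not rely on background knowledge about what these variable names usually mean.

Variables eligible for adjustment (non-descendants of Education, excluding Education and UnionMember): {Income, ParentIncome}.
Backdoor paths from Education to UnionMember:
  (none)
With no backdoor paths the empty set already satisfies the criterion, and it is trivially minimal.

{}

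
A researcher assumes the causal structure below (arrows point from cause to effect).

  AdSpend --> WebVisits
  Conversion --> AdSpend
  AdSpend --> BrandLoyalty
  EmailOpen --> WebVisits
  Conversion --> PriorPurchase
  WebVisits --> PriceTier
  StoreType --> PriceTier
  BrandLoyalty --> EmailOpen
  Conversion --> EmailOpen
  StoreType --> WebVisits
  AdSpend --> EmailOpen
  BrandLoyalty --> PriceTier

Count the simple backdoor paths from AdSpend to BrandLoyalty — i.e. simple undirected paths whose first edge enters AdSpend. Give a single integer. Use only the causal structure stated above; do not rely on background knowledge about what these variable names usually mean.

3

A backdoor path from AdSpend to BrandLoyalty is any simple undirected path whose first edge points into AdSpend (i.e. leaves AdSpend via a parent).
Parents of AdSpend: {Conversion}.
Enumerating:
  P1: AdSpend <- Conversion -> EmailOpen <- BrandLoyalty
  P2: AdSpend <- Conversion -> EmailOpen -> WebVisits <- StoreType -> PriceTier <- BrandLoyalty
  P3: AdSpend <- Conversion -> EmailOpen -> WebVisits -> PriceTier <- BrandLoyalty
That exhausts the simple backdoor paths. Count: 3.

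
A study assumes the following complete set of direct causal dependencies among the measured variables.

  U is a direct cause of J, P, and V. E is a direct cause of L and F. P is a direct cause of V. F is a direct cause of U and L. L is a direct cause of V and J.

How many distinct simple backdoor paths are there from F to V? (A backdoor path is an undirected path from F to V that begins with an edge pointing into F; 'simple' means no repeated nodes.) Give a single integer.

3

A backdoor path from F to V is any simple undirected path whose first edge points into F (i.e. leaves F via a parent).
Parents of F: {E}.
Enumerating:
  P1: F <- E -> L -> V
  P2: F <- E -> L -> J <- U -> P -> V
  P3: F <- E -> L -> J <- U -> V
That exhausts the simple backdoor paths. Count: 3.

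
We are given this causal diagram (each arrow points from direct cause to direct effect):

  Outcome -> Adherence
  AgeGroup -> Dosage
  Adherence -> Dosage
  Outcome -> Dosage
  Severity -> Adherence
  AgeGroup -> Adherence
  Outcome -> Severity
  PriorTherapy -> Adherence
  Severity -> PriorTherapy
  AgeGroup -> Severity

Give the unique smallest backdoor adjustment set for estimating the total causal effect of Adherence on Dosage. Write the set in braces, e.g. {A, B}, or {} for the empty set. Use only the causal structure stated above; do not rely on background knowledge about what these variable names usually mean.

{AgeGroup, Outcome}

Variables eligible for adjustment (non-descendants of Adherence, excluding Adherence and Dosage): {AgeGroup, Outcome, PriorTherapy, Severity}.
Backdoor paths from Adherence to Dosage:
  P1: Adherence <- AgeGroup -> Severity <- Outcome -> Dosage
  P2: Adherence <- AgeGroup -> Dosage
  P3: Adherence <- Outcome -> Severity <- AgeGroup -> Dosage
  P4: Adherence <- Outcome -> Dosage
  P5: Adherence <- Severity <- AgeGroup -> Dosage
  P6: Adherence <- Severity <- Outcome -> Dosage
  P7: Adherence <- PriorTherapy <- Severity <- AgeGroup -> Dosage
  P8: Adherence <- PriorTherapy <- Severity <- Outcome -> Dosage
The empty set is not sufficient: P2 (Adherence <- AgeGroup -> Dosage) has no collider blocking it and no conditioned non-collider, so it is open.
Try {AgeGroup, Outcome}:
  P1: blocked at fork node AgeGroup ∈ conditioning set.
  P2: blocked at fork node AgeGroup ∈ conditioning set.
  P3: blocked at fork node Outcome ∈ conditioning set.
  P4: blocked at fork node Outcome ∈ conditioning set.
  P5: blocked at fork node AgeGroup ∈ conditioning set.
  P6: blocked at fork node Outcome ∈ conditioning set.
  P7: blocked at fork node AgeGroup ∈ conditioning set.
  P8: blocked at fork node Outcome ∈ conditioning set.
{AgeGroup, Outcome} contains no descendant of Adherence and blocks every backdoor path.
Every element of {AgeGroup, Outcome} is needed (dropping AgeGroup leaves P2 open; dropping Outcome leaves P4 open), so no proper subset is valid.
Among all size-2 subsets of the eligible variables, only {AgeGroup, Outcome} blocks every backdoor path, so it is the unique smallest valid adjustment set.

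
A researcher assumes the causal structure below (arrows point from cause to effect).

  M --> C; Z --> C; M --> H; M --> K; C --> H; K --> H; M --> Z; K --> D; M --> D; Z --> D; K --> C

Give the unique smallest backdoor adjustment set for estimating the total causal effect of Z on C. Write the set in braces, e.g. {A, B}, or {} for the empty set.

Variables eligible for adjustment (non-descendants of Z, excluding Z and C): {K, M}.
Backdoor paths from Z to C:
  P1: Z <- M -> K -> C
  P2: Z <- M -> K -> H <- C
  P3: Z <- M -> C
  P4: Z <- M -> H <- K -> C
  P5: Z <- M -> H <- C
  P6: Z <- M -> D <- K -> C
  P7: Z <- M -> D <- K -> H <- C
The empty set is not sufficient: P1 (Z <- M -> K -> C) has no collider blocking it and no conditioned non-collider, so it is open.
Try {M}:
  P1: blocked at fork node M ∈ conditioning set.
  P2: blocked at fork node M ∈ conditioning set.
  P3: blocked at fork node M ∈ conditioning set.
  P4: blocked at fork node M ∈ conditioning set.
  P5: blocked at fork node M ∈ conditioning set.
  P6: blocked at fork node M ∈ conditioning set.
  P7: blocked at fork node M ∈ conditioning set.
{M} contains no descendant of Z and blocks every backdoor path.
No other singleton works — e.g. {K} leaves P3 open — so {M} is the unique smallest valid adjustment set.

{M}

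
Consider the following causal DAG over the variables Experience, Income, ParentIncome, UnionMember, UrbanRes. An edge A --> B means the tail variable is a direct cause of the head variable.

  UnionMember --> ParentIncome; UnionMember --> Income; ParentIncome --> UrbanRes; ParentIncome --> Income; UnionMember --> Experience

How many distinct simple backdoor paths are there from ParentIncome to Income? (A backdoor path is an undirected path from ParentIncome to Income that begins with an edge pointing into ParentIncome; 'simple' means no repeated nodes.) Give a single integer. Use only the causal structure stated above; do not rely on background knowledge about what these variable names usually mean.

1

A backdoor path from ParentIncome to Income is any simple undirected path whose first edge points into ParentIncome (i.e. leaves ParentIncome via a parent).
Parents of ParentIncome: {UnionMember}.
Enumerating:
  P1: ParentIncome <- UnionMember -> Income
That exhausts the simple backdoor paths. Count: 1.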